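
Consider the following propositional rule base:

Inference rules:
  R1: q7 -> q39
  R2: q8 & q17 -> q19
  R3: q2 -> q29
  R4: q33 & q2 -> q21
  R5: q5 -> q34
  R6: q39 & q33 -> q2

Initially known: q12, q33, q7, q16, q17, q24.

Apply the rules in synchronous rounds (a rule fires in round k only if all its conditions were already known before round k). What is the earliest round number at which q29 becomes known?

[1] R1 [q7 -> q39]. ⇒ new: q39.
[2] R6 [q39 & q33 -> q2]. ⇒ new: q2.
[3] R3 [q2 -> q29]; R4 [q33 & q2 -> q21]. ⇒ new: q29, q21.
q29 first appears in round 3.

3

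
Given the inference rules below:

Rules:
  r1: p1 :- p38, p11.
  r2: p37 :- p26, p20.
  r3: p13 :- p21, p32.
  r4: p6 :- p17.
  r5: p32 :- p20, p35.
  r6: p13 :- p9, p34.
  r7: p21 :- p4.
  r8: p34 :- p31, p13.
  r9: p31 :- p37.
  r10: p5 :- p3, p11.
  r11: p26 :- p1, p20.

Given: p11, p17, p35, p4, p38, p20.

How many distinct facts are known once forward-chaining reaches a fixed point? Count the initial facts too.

15

[1] r1 [p1 :- p38, p11.]; r4 [p6 :- p17.]; r5 [p32 :- p20, p35.]; r7 [p21 :- p4.]. ⇒ new: p1, p6, p32, p21.
[2] r3 [p13 :- p21, p32.]; r11 [p26 :- p1, p20.]. ⇒ new: p13, p26.
[3] r2 [p37 :- p26, p20.]. ⇒ new: p37.
[4] r9 [p31 :- p37.]. ⇒ new: p31.
[5] r8 [p34 :- p31, p13.]. ⇒ new: p34.
Closure: {p1, p11, p13, p17, p20, p21, p26, p31, p32, p34, p35, p37, p38, p4, p6} — 15 facts.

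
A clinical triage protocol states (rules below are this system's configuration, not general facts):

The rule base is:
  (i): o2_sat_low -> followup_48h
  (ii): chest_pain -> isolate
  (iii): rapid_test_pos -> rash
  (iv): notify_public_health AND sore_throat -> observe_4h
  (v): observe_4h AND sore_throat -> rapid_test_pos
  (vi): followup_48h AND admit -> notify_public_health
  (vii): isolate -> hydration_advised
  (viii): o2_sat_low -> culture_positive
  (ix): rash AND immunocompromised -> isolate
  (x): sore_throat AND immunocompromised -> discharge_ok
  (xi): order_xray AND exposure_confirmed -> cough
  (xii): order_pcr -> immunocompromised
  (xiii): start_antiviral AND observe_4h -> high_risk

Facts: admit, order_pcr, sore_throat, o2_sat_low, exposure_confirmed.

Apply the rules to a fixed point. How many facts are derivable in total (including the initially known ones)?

15

Round 1 fires (i), (viii), (xii), giving followup_48h, culture_positive, immunocompromised.
Round 2 fires (vi), (x), giving notify_public_health, discharge_ok.
Round 3 fires (iv), giving observe_4h.
Round 4 fires (v), giving rapid_test_pos.
Round 5 fires (iii), giving rash.
Round 6 fires (ix), giving isolate.
Round 7 fires (vii), giving hydration_advised.
Closure: {admit, culture_positive, discharge_ok, exposure_confirmed, followup_48h, hydration_advised, immunocompromised, isolate, notify_public_health, o2_sat_low, observe_4h, order_pcr, rapid_test_pos, rash, sore_throat} — 15 facts.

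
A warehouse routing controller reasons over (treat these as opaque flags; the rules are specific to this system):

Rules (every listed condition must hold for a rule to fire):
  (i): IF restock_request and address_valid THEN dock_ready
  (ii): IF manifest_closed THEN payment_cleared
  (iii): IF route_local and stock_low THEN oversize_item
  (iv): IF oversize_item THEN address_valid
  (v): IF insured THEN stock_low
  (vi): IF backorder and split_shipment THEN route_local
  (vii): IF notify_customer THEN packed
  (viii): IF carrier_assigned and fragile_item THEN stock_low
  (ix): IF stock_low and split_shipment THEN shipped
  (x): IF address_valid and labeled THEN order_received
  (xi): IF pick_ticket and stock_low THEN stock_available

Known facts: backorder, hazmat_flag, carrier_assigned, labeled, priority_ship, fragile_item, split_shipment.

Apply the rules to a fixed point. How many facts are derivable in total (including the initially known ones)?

[1] (vi) [IF backorder and split_shipment THEN route_local]; (viii) [IF carrier_assigned and fragile_item THEN stock_low]. ⇒ new: route_local, stock_low.
[2] (iii) [IF route_local and stock_low THEN oversize_item]; (ix) [IF stock_low and split_shipment THEN shipped]. ⇒ new: oversize_item, shipped.
[3] (iv) [IF oversize_item THEN address_valid]. ⇒ new: address_valid.
[4] (x) [IF address_valid and labeled THEN order_received]. ⇒ new: order_received.
Closure: {address_valid, backorder, carrier_assigned, fragile_item, hazmat_flag, labeled, order_received, oversize_item, priority_ship, route_local, shipped, split_shipment, stock_low} — 13 facts.

13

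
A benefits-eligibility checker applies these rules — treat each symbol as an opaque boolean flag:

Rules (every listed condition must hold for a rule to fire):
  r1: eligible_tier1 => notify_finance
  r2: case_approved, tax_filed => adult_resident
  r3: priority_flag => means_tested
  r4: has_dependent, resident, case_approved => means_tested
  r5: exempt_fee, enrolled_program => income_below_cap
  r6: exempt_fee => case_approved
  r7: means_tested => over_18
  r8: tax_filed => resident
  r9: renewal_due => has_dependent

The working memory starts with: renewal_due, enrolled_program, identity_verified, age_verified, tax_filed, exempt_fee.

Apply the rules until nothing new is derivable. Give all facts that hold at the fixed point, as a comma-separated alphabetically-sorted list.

Round 1: r5 [exempt_fee, enrolled_program => income_below_cap]; r6 [exempt_fee => case_approved]; r8 [tax_filed => resident]; r9 [renewal_due => has_dependent]. New: income_below_cap, case_approved, resident, has_dependent.
Round 2: r2 [case_approved, tax_filed => adult_resident]; r4 [has_dependent, resident, case_approved => means_tested]. New: adult_resident, means_tested.
Round 3: r7 [means_tested => over_18]. New: over_18.

adult_resident, age_verified, case_approved, enrolled_program, exempt_fee, has_dependent, identity_verified, income_below_cap, means_tested, over_18, renewal_due, resident, tax_filed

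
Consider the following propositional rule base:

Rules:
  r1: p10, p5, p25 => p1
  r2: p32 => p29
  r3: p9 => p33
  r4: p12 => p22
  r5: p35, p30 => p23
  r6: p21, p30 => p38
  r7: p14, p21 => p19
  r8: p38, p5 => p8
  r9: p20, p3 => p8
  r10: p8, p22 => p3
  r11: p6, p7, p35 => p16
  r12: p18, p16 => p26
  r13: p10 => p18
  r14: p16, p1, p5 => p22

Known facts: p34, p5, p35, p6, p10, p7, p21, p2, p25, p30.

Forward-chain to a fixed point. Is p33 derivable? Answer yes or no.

Round 1: r1 [p10, p5, p25 => p1]; r5 [p35, p30 => p23]; r6 [p21, p30 => p38]; r11 [p6, p7, p35 => p16]; r13 [p10 => p18]. Adds p1, p23, p38, p16, p18.
Round 2: r8 [p38, p5 => p8]; r12 [p18, p16 => p26]; r14 [p16, p1, p5 => p22]. Adds p8, p26, p22.
Round 3: r10 [p8, p22 => p3]. Adds p3.
Fixed point reached. p33 is concluded only by r3; r3 needs p9 (never derived).

no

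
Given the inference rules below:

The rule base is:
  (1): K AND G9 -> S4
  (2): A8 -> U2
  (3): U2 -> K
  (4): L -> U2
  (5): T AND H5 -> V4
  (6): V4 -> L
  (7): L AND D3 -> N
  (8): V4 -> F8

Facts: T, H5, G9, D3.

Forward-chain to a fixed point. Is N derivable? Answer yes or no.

yes

Round 1: (5) [T AND H5 -> V4]. New: V4.
Round 2: (6) [V4 -> L]; (8) [V4 -> F8]. New: L, F8.
Round 3: (4) [L -> U2]; (7) [L AND D3 -> N]. New: U2, N.
Round 4: (3) [U2 -> K]. New: K.
Round 5: (1) [K AND G9 -> S4]. New: S4.
N appears in round 3, so it is derivable.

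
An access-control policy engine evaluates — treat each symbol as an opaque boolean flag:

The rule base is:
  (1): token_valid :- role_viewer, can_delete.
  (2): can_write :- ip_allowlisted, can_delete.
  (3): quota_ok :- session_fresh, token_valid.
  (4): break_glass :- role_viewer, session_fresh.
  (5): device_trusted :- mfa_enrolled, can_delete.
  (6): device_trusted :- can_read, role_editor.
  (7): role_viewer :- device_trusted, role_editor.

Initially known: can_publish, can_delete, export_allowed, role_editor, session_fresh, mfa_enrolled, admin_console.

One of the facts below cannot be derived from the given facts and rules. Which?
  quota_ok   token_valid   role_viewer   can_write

can_write

Round 1 fires (5), giving device_trusted.
Round 2 fires (7), giving role_viewer.
Round 3 fires (1), (4), giving token_valid, break_glass.
Round 4 fires (3), giving quota_ok.
Derived: role_viewer (round 2), token_valid (round 3), quota_ok (round 4). can_write never appears in any round.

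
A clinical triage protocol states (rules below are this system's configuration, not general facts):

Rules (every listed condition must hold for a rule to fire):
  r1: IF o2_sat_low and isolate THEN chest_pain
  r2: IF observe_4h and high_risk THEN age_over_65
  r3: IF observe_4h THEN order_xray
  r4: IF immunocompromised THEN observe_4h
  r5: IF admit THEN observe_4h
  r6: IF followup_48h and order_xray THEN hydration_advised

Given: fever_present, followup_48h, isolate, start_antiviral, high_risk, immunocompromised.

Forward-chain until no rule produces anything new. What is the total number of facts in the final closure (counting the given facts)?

Round 1 fires r4, giving observe_4h.
Round 2 fires r2, r3, giving age_over_65, order_xray.
Round 3 fires r6, giving hydration_advised.
Closure: {age_over_65, fever_present, followup_48h, high_risk, hydration_advised, immunocompromised, isolate, observe_4h, order_xray, start_antiviral} — 10 facts.

10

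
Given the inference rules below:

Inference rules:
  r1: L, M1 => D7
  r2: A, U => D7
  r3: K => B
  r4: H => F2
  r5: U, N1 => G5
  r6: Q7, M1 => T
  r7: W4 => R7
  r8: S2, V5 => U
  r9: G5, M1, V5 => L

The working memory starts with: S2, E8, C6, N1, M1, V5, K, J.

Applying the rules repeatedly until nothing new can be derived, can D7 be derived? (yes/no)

Round 1: r3 [K => B]; r8 [S2, V5 => U]. New: B, U.
Round 2: r5 [U, N1 => G5]. New: G5.
Round 3: r9 [G5, M1, V5 => L]. New: L.
Round 4: r1 [L, M1 => D7]. New: D7.
D7 appears in round 4, so it is derivable.

yes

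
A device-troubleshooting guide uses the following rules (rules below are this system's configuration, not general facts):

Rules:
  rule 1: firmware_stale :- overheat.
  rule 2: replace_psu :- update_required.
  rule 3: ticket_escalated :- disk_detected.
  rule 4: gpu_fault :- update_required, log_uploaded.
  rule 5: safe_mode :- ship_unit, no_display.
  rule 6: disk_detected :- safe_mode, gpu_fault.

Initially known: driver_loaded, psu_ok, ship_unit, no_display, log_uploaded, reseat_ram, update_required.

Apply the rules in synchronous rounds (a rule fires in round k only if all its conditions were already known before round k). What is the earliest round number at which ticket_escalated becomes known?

Round 1 fires rule 2, rule 4, rule 5, giving replace_psu, gpu_fault, safe_mode.
Round 2 fires rule 6, giving disk_detected.
Round 3 fires rule 3, giving ticket_escalated.
ticket_escalated first appears in round 3.

3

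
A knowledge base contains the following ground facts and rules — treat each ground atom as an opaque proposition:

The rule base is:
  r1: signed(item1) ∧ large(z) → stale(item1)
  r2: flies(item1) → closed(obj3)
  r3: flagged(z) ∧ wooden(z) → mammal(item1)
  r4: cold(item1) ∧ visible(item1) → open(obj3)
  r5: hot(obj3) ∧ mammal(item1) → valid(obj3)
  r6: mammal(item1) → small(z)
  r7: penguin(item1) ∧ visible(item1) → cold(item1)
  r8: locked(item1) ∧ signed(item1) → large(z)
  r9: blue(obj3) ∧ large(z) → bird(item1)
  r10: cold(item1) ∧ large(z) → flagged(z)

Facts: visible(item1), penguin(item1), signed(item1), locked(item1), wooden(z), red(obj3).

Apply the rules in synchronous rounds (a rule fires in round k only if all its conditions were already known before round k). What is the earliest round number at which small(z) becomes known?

4

Round 1: r7 [penguin(item1) ∧ visible(item1) → cold(item1)]; r8 [locked(item1) ∧ signed(item1) → large(z)]. New: cold(item1), large(z).
Round 2: r1 [signed(item1) ∧ large(z) → stale(item1)]; r4 [cold(item1) ∧ visible(item1) → open(obj3)]; r10 [cold(item1) ∧ large(z) → flagged(z)]. New: stale(item1), open(obj3), flagged(z).
Round 3: r3 [flagged(z) ∧ wooden(z) → mammal(item1)]. New: mammal(item1).
Round 4: r6 [mammal(item1) → small(z)]. New: small(z).
small(z) first appears in round 4.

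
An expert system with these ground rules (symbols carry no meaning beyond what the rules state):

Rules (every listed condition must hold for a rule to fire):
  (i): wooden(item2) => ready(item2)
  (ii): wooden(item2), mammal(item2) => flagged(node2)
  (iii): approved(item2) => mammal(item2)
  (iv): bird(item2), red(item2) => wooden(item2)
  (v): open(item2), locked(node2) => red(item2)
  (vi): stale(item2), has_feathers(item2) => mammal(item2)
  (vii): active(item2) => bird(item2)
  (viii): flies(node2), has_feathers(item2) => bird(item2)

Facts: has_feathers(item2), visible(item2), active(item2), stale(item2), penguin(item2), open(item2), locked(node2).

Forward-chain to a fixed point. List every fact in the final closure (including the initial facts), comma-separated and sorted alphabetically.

active(item2), bird(item2), flagged(node2), has_feathers(item2), locked(node2), mammal(item2), open(item2), penguin(item2), ready(item2), red(item2), stale(item2), visible(item2), wooden(item2)

Round 1 fires (v), (vi), (vii), giving red(item2), mammal(item2), bird(item2).
Round 2 fires (iv), giving wooden(item2).
Round 3 fires (i), (ii), giving ready(item2), flagged(node2).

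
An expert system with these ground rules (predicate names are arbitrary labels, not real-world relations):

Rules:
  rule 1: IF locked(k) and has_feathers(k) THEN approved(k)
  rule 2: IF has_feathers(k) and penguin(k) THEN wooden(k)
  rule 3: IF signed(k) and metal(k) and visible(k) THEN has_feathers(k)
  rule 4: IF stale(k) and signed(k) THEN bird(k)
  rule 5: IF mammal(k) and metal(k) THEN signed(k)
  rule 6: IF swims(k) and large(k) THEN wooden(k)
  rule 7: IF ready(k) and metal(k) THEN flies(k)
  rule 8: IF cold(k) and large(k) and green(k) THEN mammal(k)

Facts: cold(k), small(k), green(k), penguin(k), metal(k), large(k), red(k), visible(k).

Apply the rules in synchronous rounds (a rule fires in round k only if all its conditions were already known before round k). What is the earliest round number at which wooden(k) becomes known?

Round 1 — rule 8, derive mammal(k).
Round 2 — rule 5, derive signed(k).
Round 3 — rule 3, derive has_feathers(k).
Round 4 — rule 2, derive wooden(k).
wooden(k) first appears in round 4.

4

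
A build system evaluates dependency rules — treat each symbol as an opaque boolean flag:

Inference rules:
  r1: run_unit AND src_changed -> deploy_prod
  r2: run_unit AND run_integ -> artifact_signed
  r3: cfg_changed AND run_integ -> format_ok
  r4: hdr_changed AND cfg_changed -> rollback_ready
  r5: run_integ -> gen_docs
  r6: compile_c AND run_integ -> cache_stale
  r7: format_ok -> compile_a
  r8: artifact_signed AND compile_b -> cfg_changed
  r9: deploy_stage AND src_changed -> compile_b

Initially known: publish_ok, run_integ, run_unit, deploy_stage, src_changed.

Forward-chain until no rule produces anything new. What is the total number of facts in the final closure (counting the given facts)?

12

Round 1 fires r1, r2, r5, r9, giving deploy_prod, artifact_signed, gen_docs, compile_b.
Round 2 fires r8, giving cfg_changed.
Round 3 fires r3, giving format_ok.
Round 4 fires r7, giving compile_a.
Closure: {artifact_signed, cfg_changed, compile_a, compile_b, deploy_prod, deploy_stage, format_ok, gen_docs, publish_ok, run_integ, run_unit, src_changed} — 12 facts.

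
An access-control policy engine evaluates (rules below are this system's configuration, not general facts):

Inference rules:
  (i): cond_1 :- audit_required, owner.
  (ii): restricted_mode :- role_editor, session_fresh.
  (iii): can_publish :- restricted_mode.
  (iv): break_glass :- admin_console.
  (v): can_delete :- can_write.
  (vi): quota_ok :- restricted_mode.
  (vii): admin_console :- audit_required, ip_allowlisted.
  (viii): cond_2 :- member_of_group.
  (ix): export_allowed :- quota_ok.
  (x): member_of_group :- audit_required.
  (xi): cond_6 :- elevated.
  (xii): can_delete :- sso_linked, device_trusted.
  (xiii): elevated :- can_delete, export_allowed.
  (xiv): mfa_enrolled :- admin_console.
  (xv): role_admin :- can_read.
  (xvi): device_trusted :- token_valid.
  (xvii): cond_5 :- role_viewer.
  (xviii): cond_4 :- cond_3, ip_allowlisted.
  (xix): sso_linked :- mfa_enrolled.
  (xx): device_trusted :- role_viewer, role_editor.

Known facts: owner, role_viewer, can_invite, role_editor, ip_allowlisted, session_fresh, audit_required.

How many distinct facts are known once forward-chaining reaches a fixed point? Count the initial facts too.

Round 1 fires (i), (ii), (vii), (x), (xvii), (xx), giving cond_1, restricted_mode, admin_console, member_of_group, cond_5, device_trusted.
Round 2 fires (iii), (iv), (vi), (viii), (xiv), giving can_publish, break_glass, quota_ok, cond_2, mfa_enrolled.
Round 3 fires (ix), (xix), giving export_allowed, sso_linked.
Round 4 fires (xii), giving can_delete.
Round 5 fires (xiii), giving elevated.
Round 6 fires (xi), giving cond_6.
Closure: {admin_console, audit_required, break_glass, can_delete, can_invite, can_publish, cond_1, cond_2, cond_5, cond_6, device_trusted, elevated, export_allowed, ip_allowlisted, member_of_group, mfa_enrolled, owner, quota_ok, restricted_mode, role_editor, role_viewer, session_fresh, sso_linked} — 23 facts.

23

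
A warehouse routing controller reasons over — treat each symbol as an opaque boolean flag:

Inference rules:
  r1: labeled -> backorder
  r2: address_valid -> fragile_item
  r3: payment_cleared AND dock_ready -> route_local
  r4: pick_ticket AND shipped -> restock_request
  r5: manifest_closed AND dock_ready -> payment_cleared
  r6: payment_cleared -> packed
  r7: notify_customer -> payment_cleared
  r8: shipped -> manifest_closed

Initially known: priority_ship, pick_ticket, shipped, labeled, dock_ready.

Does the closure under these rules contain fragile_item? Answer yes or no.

no

Round 1 fires r1, r4, r8, giving backorder, restock_request, manifest_closed.
Round 2 fires r5, giving payment_cleared.
Round 3 fires r3, r6, giving route_local, packed.
Fixed point reached. fragile_item is concluded only by r2; r2 needs address_valid (never derived).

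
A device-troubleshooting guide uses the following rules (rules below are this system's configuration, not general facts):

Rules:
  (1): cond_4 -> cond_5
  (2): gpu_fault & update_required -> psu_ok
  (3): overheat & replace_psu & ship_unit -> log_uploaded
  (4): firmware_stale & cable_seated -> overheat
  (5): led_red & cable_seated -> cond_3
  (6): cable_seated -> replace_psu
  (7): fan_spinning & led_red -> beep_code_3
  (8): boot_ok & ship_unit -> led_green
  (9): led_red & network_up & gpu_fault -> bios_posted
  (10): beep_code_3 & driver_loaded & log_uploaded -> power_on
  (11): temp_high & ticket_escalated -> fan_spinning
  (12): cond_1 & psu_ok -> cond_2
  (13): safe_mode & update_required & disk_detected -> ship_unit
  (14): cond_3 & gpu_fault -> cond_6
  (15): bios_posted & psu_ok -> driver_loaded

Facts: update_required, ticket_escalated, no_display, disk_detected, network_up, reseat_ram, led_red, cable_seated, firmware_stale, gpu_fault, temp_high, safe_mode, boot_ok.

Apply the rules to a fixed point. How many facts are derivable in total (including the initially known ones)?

Round 1: (2) [gpu_fault & update_required -> psu_ok]; (4) [firmware_stale & cable_seated -> overheat]; (5) [led_red & cable_seated -> cond_3]; (6) [cable_seated -> replace_psu]; (9) [led_red & network_up & gpu_fault -> bios_posted]; (11) [temp_high & ticket_escalated -> fan_spinning]; (13) [safe_mode & update_required & disk_detected -> ship_unit]. New: psu_ok, overheat, cond_3, replace_psu, bios_posted, fan_spinning, ship_unit.
Round 2: (3) [overheat & replace_psu & ship_unit -> log_uploaded]; (7) [fan_spinning & led_red -> beep_code_3]; (8) [boot_ok & ship_unit -> led_green]; (14) [cond_3 & gpu_fault -> cond_6]; (15) [bios_posted & psu_ok -> driver_loaded]. New: log_uploaded, beep_code_3, led_green, cond_6, driver_loaded.
Round 3: (10) [beep_code_3 & driver_loaded & log_uploaded -> power_on]. New: power_on.
Closure: {beep_code_3, bios_posted, boot_ok, cable_seated, cond_3, cond_6, disk_detected, driver_loaded, fan_spinning, firmware_stale, gpu_fault, led_green, led_red, log_uploaded, network_up, no_display, overheat, power_on, psu_ok, replace_psu, reseat_ram, safe_mode, ship_unit, temp_high, ticket_escalated, update_required} — 26 facts.

26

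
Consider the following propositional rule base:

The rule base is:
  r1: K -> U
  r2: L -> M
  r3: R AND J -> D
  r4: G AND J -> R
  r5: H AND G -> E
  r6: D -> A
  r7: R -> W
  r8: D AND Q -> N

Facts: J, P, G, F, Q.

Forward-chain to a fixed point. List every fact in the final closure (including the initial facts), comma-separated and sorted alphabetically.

[1] r4 [G AND J -> R]. ⇒ new: R.
[2] r3 [R AND J -> D]; r7 [R -> W]. ⇒ new: D, W.
[3] r6 [D -> A]; r8 [D AND Q -> N]. ⇒ new: A, N.

A, D, F, G, J, N, P, Q, R, W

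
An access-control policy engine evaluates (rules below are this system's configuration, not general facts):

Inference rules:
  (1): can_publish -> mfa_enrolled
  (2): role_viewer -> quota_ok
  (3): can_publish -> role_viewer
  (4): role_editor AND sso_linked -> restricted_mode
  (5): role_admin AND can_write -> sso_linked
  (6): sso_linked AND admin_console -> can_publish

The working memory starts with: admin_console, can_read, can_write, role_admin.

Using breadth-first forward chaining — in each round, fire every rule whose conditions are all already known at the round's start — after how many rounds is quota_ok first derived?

4

Round 1 — (5), derive sso_linked.
Round 2 — (6), derive can_publish.
Round 3 — (1), (3), derive mfa_enrolled, role_viewer.
Round 4 — (2), derive quota_ok.
quota_ok first appears in round 4.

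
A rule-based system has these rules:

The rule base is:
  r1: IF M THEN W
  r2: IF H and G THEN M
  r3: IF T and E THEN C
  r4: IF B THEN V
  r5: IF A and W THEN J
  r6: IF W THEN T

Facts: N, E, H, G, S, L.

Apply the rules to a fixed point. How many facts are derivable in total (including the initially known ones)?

[1] r2 [IF H and G THEN M]. ⇒ new: M.
[2] r1 [IF M THEN W]. ⇒ new: W.
[3] r6 [IF W THEN T]. ⇒ new: T.
[4] r3 [IF T and E THEN C]. ⇒ new: C.
Closure: {C, E, G, H, L, M, N, S, T, W} — 10 facts.

10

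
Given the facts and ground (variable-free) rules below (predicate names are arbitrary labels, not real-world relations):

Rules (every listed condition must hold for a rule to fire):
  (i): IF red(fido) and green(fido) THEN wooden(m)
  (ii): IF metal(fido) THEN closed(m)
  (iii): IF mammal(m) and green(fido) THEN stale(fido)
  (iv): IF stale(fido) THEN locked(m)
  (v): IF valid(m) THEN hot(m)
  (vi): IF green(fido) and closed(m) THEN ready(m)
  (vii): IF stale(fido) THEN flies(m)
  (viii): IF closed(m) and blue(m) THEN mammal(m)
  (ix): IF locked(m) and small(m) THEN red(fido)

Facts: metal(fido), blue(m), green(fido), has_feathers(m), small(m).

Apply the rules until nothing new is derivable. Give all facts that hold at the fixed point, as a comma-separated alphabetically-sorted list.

Round 1: (ii) [IF metal(fido) THEN closed(m)]. New: closed(m).
Round 2: (vi) [IF green(fido) and closed(m) THEN ready(m)]; (viii) [IF closed(m) and blue(m) THEN mammal(m)]. New: ready(m), mammal(m).
Round 3: (iii) [IF mammal(m) and green(fido) THEN stale(fido)]. New: stale(fido).
Round 4: (iv) [IF stale(fido) THEN locked(m)]; (vii) [IF stale(fido) THEN flies(m)]. New: locked(m), flies(m).
Round 5: (ix) [IF locked(m) and small(m) THEN red(fido)]. New: red(fido).
Round 6: (i) [IF red(fido) and green(fido) THEN wooden(m)]. New: wooden(m).

blue(m), closed(m), flies(m), green(fido), has_feathers(m), locked(m), mammal(m), metal(fido), ready(m), red(fido), small(m), stale(fido), wooden(m)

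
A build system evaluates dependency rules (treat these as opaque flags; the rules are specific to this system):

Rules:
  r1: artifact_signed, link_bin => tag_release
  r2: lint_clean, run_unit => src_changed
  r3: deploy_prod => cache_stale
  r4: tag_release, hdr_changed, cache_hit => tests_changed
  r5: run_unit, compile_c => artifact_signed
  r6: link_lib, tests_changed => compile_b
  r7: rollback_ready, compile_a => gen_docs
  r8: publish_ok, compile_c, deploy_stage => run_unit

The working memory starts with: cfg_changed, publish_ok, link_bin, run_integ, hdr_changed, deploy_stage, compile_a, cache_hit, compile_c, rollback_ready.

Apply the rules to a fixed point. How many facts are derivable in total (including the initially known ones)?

Round 1 — r7, r8, derive gen_docs, run_unit.
Round 2 — r5, derive artifact_signed.
Round 3 — r1, derive tag_release.
Round 4 — r4, derive tests_changed.
Closure: {artifact_signed, cache_hit, cfg_changed, compile_a, compile_c, deploy_stage, gen_docs, hdr_changed, link_bin, publish_ok, rollback_ready, run_integ, run_unit, tag_release, tests_changed} — 15 facts.

15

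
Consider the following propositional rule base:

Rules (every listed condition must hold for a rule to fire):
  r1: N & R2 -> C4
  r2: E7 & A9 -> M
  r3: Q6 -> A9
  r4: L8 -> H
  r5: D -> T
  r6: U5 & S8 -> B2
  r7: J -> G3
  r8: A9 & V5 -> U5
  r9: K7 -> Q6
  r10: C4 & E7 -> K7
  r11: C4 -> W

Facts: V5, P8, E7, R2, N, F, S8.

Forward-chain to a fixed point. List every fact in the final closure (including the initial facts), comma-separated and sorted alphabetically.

Round 1: r1 [N & R2 -> C4]. New: C4.
Round 2: r10 [C4 & E7 -> K7]; r11 [C4 -> W]. New: K7, W.
Round 3: r9 [K7 -> Q6]. New: Q6.
Round 4: r3 [Q6 -> A9]. New: A9.
Round 5: r2 [E7 & A9 -> M]; r8 [A9 & V5 -> U5]. New: M, U5.
Round 6: r6 [U5 & S8 -> B2]. New: B2.

A9, B2, C4, E7, F, K7, M, N, P8, Q6, R2, S8, U5, V5, W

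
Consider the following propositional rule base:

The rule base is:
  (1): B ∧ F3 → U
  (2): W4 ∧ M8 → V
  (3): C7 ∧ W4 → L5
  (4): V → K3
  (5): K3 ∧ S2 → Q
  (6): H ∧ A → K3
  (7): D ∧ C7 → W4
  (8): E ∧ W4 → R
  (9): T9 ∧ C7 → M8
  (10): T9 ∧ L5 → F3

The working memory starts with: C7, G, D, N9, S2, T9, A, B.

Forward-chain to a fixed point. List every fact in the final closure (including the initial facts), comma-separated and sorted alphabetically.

A, B, C7, D, F3, G, K3, L5, M8, N9, Q, S2, T9, U, V, W4

Round 1 fires (7), (9), giving W4, M8.
Round 2 fires (2), (3), giving V, L5.
Round 3 fires (4), (10), giving K3, F3.
Round 4 fires (1), (5), giving U, Q.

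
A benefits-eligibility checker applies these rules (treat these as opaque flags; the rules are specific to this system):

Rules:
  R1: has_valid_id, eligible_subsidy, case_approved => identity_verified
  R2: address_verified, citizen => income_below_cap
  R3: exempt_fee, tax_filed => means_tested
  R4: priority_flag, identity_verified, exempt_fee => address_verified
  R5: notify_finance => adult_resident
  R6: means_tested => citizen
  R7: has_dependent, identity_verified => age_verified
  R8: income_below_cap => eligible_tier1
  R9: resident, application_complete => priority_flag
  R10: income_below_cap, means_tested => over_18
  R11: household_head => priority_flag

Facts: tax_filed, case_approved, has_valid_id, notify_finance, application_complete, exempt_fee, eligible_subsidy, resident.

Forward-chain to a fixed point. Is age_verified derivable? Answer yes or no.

[1] R1 [has_valid_id, eligible_subsidy, case_approved => identity_verified]; R3 [exempt_fee, tax_filed => means_tested]; R5 [notify_finance => adult_resident]; R9 [resident, application_complete => priority_flag]. ⇒ new: identity_verified, means_tested, adult_resident, priority_flag.
[2] R4 [priority_flag, identity_verified, exempt_fee => address_verified]; R6 [means_tested => citizen]. ⇒ new: address_verified, citizen.
[3] R2 [address_verified, citizen => income_below_cap]. ⇒ new: income_below_cap.
[4] R8 [income_below_cap => eligible_tier1]; R10 [income_below_cap, means_tested => over_18]. ⇒ new: eligible_tier1, over_18.
Fixed point reached. age_verified is concluded only by R7; R7 needs has_dependent (never derived).

no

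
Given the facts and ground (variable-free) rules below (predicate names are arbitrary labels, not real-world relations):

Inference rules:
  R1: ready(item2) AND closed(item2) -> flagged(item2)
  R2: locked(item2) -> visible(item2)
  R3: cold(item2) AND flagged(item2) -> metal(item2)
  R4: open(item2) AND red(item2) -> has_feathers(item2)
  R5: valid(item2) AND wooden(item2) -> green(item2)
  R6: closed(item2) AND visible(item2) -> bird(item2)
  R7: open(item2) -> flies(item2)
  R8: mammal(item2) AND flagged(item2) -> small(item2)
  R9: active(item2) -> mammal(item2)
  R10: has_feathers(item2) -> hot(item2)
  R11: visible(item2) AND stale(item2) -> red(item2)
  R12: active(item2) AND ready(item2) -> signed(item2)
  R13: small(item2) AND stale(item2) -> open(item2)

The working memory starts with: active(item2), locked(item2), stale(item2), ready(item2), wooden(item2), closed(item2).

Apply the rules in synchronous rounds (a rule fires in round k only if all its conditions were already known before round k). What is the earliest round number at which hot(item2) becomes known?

Round 1: R1 [ready(item2) AND closed(item2) -> flagged(item2)]; R2 [locked(item2) -> visible(item2)]; R9 [active(item2) -> mammal(item2)]; R12 [active(item2) AND ready(item2) -> signed(item2)]. New: flagged(item2), visible(item2), mammal(item2), signed(item2).
Round 2: R6 [closed(item2) AND visible(item2) -> bird(item2)]; R8 [mammal(item2) AND flagged(item2) -> small(item2)]; R11 [visible(item2) AND stale(item2) -> red(item2)]. New: bird(item2), small(item2), red(item2).
Round 3: R13 [small(item2) AND stale(item2) -> open(item2)]. New: open(item2).
Round 4: R4 [open(item2) AND red(item2) -> has_feathers(item2)]; R7 [open(item2) -> flies(item2)]. New: has_feathers(item2), flies(item2).
Round 5: R10 [has_feathers(item2) -> hot(item2)]. New: hot(item2).
hot(item2) first appears in round 5.

5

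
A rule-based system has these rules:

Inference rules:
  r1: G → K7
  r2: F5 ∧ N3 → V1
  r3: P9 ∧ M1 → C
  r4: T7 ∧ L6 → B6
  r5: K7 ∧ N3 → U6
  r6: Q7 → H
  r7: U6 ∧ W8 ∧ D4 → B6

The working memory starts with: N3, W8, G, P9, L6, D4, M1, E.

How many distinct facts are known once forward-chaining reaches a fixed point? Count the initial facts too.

Round 1 — r1, r3, derive K7, C.
Round 2 — r5, derive U6.
Round 3 — r7, derive B6.
Closure: {B6, C, D4, E, G, K7, L6, M1, N3, P9, U6, W8} — 12 facts.

12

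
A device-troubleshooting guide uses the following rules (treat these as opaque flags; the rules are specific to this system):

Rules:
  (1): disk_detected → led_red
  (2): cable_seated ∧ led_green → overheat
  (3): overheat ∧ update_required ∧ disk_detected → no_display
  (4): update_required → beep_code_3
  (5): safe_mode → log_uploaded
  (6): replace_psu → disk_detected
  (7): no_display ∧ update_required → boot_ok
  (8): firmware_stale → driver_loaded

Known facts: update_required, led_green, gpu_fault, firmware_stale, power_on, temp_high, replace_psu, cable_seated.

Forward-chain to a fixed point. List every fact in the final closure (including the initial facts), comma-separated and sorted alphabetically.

[1] (2) [cable_seated ∧ led_green → overheat]; (4) [update_required → beep_code_3]; (6) [replace_psu → disk_detected]; (8) [firmware_stale → driver_loaded]. ⇒ new: overheat, beep_code_3, disk_detected, driver_loaded.
[2] (1) [disk_detected → led_red]; (3) [overheat ∧ update_required ∧ disk_detected → no_display]. ⇒ new: led_red, no_display.
[3] (7) [no_display ∧ update_required → boot_ok]. ⇒ new: boot_ok.

beep_code_3, boot_ok, cable_seated, disk_detected, driver_loaded, firmware_stale, gpu_fault, led_green, led_red, no_display, overheat, power_on, replace_psu, temp_high, update_required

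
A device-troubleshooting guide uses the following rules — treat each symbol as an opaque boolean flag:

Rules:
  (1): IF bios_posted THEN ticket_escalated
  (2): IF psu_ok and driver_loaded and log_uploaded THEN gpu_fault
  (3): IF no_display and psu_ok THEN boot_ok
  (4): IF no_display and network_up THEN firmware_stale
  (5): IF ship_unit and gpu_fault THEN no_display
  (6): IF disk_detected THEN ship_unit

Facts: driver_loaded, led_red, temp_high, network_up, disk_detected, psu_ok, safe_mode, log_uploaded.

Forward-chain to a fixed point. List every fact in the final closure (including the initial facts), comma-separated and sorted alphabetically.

[1] (2) [IF psu_ok and driver_loaded and log_uploaded THEN gpu_fault]; (6) [IF disk_detected THEN ship_unit]. ⇒ new: gpu_fault, ship_unit.
[2] (5) [IF ship_unit and gpu_fault THEN no_display]. ⇒ new: no_display.
[3] (3) [IF no_display and psu_ok THEN boot_ok]; (4) [IF no_display and network_up THEN firmware_stale]. ⇒ new: boot_ok, firmware_stale.

boot_ok, disk_detected, driver_loaded, firmware_stale, gpu_fault, led_red, log_uploaded, network_up, no_display, psu_ok, safe_mode, ship_unit, temp_high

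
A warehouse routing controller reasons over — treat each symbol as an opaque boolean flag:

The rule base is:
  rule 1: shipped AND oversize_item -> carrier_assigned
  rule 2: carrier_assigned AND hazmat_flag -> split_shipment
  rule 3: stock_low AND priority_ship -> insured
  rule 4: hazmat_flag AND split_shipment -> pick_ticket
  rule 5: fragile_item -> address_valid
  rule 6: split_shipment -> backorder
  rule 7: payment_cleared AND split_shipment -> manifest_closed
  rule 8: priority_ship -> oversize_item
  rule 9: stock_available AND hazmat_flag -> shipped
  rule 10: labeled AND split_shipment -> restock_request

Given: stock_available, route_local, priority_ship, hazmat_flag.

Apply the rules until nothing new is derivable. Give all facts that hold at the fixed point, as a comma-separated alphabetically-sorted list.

backorder, carrier_assigned, hazmat_flag, oversize_item, pick_ticket, priority_ship, route_local, shipped, split_shipment, stock_available

[1] rule 8 [priority_ship -> oversize_item]; rule 9 [stock_available AND hazmat_flag -> shipped]. ⇒ new: oversize_item, shipped.
[2] rule 1 [shipped AND oversize_item -> carrier_assigned]. ⇒ new: carrier_assigned.
[3] rule 2 [carrier_assigned AND hazmat_flag -> split_shipment]. ⇒ new: split_shipment.
[4] rule 4 [hazmat_flag AND split_shipment -> pick_ticket]; rule 6 [split_shipment -> backorder]. ⇒ new: pick_ticket, backorder.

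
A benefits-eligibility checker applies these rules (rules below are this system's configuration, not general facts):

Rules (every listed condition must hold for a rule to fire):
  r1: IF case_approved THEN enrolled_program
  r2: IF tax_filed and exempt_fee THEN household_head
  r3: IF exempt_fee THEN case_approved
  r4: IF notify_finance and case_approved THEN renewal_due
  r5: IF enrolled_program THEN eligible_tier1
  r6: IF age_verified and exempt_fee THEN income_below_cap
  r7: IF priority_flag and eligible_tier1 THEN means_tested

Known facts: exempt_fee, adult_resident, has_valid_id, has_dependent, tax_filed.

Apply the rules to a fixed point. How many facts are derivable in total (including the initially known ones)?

9

Round 1 — r2, r3, derive household_head, case_approved.
Round 2 — r1, derive enrolled_program.
Round 3 — r5, derive eligible_tier1.
Closure: {adult_resident, case_approved, eligible_tier1, enrolled_program, exempt_fee, has_dependent, has_valid_id, household_head, tax_filed} — 9 facts.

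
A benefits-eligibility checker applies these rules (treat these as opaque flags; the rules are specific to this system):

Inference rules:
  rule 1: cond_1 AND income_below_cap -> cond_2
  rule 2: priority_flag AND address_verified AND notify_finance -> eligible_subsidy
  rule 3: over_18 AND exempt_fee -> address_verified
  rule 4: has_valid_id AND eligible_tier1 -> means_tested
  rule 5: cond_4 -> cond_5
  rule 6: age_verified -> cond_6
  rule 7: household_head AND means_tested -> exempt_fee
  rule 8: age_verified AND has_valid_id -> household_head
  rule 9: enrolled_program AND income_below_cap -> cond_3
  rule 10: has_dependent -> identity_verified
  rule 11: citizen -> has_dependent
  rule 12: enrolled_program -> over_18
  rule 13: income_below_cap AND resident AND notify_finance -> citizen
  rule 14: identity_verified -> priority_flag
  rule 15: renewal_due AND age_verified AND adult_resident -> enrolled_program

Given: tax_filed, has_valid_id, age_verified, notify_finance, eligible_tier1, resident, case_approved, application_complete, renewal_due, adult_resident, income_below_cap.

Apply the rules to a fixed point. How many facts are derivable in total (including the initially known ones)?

Round 1: rule 4 [has_valid_id AND eligible_tier1 -> means_tested]; rule 6 [age_verified -> cond_6]; rule 8 [age_verified AND has_valid_id -> household_head]; rule 13 [income_below_cap AND resident AND notify_finance -> citizen]; rule 15 [renewal_due AND age_verified AND adult_resident -> enrolled_program]. Adds means_tested, cond_6, household_head, citizen, enrolled_program.
Round 2: rule 7 [household_head AND means_tested -> exempt_fee]; rule 9 [enrolled_program AND income_below_cap -> cond_3]; rule 11 [citizen -> has_dependent]; rule 12 [enrolled_program -> over_18]. Adds exempt_fee, cond_3, has_dependent, over_18.
Round 3: rule 3 [over_18 AND exempt_fee -> address_verified]; rule 10 [has_dependent -> identity_verified]. Adds address_verified, identity_verified.
Round 4: rule 14 [identity_verified -> priority_flag]. Adds priority_flag.
Round 5: rule 2 [priority_flag AND address_verified AND notify_finance -> eligible_subsidy]. Adds eligible_subsidy.
Closure: {address_verified, adult_resident, age_verified, application_complete, case_approved, citizen, cond_3, cond_6, eligible_subsidy, eligible_tier1, enrolled_program, exempt_fee, has_dependent, has_valid_id, household_head, identity_verified, income_below_cap, means_tested, notify_finance, over_18, priority_flag, renewal_due, resident, tax_filed} — 24 facts.

24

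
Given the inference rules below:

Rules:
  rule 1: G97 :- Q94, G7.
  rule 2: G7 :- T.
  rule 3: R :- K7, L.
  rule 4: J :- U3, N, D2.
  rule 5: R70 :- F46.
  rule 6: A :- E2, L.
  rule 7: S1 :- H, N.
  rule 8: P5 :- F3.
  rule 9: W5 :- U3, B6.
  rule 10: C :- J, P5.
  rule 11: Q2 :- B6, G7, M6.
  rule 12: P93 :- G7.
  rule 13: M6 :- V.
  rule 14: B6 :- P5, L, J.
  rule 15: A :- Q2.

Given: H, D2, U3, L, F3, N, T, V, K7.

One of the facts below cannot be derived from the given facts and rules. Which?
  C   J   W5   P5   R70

R70

[1] rule 2 [G7 :- T.]; rule 3 [R :- K7, L.]; rule 4 [J :- U3, N, D2.]; rule 7 [S1 :- H, N.]; rule 8 [P5 :- F3.]; rule 13 [M6 :- V.]. ⇒ new: G7, R, J, S1, P5, M6.
[2] rule 10 [C :- J, P5.]; rule 12 [P93 :- G7.]; rule 14 [B6 :- P5, L, J.]. ⇒ new: C, P93, B6.
[3] rule 9 [W5 :- U3, B6.]; rule 11 [Q2 :- B6, G7, M6.]. ⇒ new: W5, Q2.
[4] rule 15 [A :- Q2.]. ⇒ new: A.
Derived: J (round 1), W5 (round 3), P5 (round 1), C (round 2). R70 never appears in any round.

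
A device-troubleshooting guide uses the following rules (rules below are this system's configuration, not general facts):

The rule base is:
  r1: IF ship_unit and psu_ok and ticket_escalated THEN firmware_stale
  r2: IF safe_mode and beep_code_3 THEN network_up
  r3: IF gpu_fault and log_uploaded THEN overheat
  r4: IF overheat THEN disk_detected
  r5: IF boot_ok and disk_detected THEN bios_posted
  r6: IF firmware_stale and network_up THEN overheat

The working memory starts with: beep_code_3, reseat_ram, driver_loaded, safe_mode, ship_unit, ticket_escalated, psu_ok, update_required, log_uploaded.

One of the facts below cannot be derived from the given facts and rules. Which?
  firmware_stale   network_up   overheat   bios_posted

[1] r1 [IF ship_unit and psu_ok and ticket_escalated THEN firmware_stale]; r2 [IF safe_mode and beep_code_3 THEN network_up]. ⇒ new: firmware_stale, network_up.
[2] r6 [IF firmware_stale and network_up THEN overheat]. ⇒ new: overheat.
[3] r4 [IF overheat THEN disk_detected]. ⇒ new: disk_detected.
Derived: firmware_stale (round 1), overheat (round 2), network_up (round 1). bios_posted never appears in any round.

bios_posted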